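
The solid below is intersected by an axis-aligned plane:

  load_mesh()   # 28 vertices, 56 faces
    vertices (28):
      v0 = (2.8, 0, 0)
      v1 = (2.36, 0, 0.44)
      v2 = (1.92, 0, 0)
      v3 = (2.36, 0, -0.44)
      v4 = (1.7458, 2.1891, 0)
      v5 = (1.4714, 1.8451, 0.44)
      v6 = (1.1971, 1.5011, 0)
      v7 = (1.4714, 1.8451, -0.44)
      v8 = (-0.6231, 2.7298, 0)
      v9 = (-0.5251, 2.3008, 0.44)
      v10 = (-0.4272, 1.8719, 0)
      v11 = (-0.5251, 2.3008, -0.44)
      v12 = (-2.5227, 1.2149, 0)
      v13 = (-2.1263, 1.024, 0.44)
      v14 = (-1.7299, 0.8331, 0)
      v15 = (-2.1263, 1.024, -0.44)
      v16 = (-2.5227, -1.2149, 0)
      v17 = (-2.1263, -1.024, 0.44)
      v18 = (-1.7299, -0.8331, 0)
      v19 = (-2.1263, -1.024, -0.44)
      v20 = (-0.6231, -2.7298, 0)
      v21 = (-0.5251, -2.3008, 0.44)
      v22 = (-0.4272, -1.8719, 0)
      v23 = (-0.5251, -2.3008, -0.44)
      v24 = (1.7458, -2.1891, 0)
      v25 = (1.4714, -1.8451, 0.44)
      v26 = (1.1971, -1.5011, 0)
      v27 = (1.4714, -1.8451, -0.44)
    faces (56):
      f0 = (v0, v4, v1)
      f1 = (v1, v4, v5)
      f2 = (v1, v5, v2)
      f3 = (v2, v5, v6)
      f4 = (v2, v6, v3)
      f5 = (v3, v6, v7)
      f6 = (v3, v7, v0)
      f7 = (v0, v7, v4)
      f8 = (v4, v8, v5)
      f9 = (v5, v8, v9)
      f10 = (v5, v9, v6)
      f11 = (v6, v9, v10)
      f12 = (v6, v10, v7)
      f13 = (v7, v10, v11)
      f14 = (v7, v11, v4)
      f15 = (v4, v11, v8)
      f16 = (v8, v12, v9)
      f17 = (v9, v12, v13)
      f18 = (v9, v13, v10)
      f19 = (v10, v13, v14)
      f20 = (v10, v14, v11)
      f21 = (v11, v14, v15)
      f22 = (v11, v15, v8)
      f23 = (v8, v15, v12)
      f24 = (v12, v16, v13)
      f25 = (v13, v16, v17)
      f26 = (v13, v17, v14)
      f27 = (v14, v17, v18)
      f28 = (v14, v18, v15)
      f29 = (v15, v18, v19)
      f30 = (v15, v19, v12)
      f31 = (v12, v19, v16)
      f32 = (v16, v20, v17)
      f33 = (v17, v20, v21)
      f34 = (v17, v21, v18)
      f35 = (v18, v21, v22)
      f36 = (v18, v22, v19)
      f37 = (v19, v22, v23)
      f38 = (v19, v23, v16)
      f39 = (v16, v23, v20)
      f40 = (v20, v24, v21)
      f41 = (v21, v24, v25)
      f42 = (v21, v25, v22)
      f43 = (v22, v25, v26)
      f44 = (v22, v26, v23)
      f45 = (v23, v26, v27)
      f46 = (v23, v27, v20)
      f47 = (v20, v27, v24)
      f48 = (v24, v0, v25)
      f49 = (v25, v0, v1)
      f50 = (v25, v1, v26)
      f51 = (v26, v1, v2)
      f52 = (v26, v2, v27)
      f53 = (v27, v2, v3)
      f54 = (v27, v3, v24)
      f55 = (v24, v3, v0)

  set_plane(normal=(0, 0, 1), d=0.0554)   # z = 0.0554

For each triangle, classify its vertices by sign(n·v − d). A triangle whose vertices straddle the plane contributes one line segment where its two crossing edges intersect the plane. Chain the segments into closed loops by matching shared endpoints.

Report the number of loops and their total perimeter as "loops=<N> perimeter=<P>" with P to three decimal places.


loops=2 perimeter=28.671

Straddling triangles (28 of 56):
  (v0,v4,v1) [--+] → (1.82313, 1.91347, 0.0554)–(2.7446, 0, 0.0554)  len=2.1238
  (v1,v4,v5) [+-+] → (1.82313, 1.91347, 0.0554)–(1.71125, 2.14579, 0.0554)  len=0.2579
  (v1,v5,v2) [++-] → (1.86352, 0.232315, 0.0554)–(1.9754, 0, 0.0554)  len=0.2579
  (v2,v5,v6) [-+-] → (1.86352, 0.232315, 0.0554)–(1.23164, 1.54441, 0.0554)  len=1.4563
  (v4,v8,v5) [--+] → (-0.359383, 2.61841, 0.0554)–(1.71125, 2.14579, 0.0554)  len=2.1239
  (v5,v8,v9) [+-+] → (-0.359383, 2.61841, 0.0554)–(-0.610761, 2.67578, 0.0554)  len=0.2578
  (v5,v9,v6) [++-] → (0.980259, 1.60179, 0.0554)–(1.23164, 1.54441, 0.0554)  len=0.2578
  (v6,v9,v10) [-+-] → (0.980259, 1.60179, 0.0554)–(-0.439527, 1.9259, 0.0554)  len=1.4563
  (v8,v12,v9) [--+] → (-2.27118, 1.35162, 0.0554)–(-0.610761, 2.67578, 0.0554)  len=2.1238
  (v9,v12,v13) [+-+] → (-2.27118, 1.35162, 0.0554)–(-2.47279, 1.19086, 0.0554)  len=0.2579
  (v9,v13,v10) [++-] → (-0.641132, 1.76514, 0.0554)–(-0.439527, 1.9259, 0.0554)  len=0.2579
  (v10,v13,v14) [-+-] → (-0.641132, 1.76514, 0.0554)–(-1.77981, 0.857136, 0.0554)  len=1.4564
  (v12,v16,v13) [--+] → (-2.47279, -0.933002, 0.0554)–(-2.47279, 1.19086, 0.0554)  len=2.1239
  (v13,v16,v17) [+-+] → (-2.47279, -0.933002, 0.0554)–(-2.47279, -1.19086, 0.0554)  len=0.2579
  (v13,v17,v14) [++-] → (-1.77981, 0.599274, 0.0554)–(-1.77981, 0.857136, 0.0554)  len=0.2579
  (v14,v17,v18) [-+-] → (-1.77981, 0.599274, 0.0554)–(-1.77981, -0.857136, 0.0554)  len=1.4564
  (v16,v20,v17) [--+] → (-0.812367, -2.51502, 0.0554)–(-2.47279, -1.19086, 0.0554)  len=2.1238
  (v17,v20,v21) [+-+] → (-0.812367, -2.51502, 0.0554)–(-0.610761, -2.67578, 0.0554)  len=0.2579
  (v17,v21,v18) [++-] → (-1.5782, -1.0179, 0.0554)–(-1.77981, -0.857136, 0.0554)  len=0.2579
  (v18,v21,v22) [-+-] → (-1.5782, -1.0179, 0.0554)–(-0.439527, -1.9259, 0.0554)  len=1.4564
  (v20,v24,v21) [--+] → (1.45987, -2.20316, 0.0554)–(-0.610761, -2.67578, 0.0554)  len=2.1239
  (v21,v24,v25) [+-+] → (1.45987, -2.20316, 0.0554)–(1.71125, -2.14579, 0.0554)  len=0.2578
  (v21,v25,v22) [++-] → (-0.188149, -1.86853, 0.0554)–(-0.439527, -1.9259, 0.0554)  len=0.2578
  (v22,v25,v26) [-+-] → (-0.188149, -1.86853, 0.0554)–(1.23164, -1.54441, 0.0554)  len=1.4563
  (v24,v0,v25) [--+] → (2.63272, -0.232315, 0.0554)–(1.71125, -2.14579, 0.0554)  len=2.1238
  (v25,v0,v1) [+-+] → (2.63272, -0.232315, 0.0554)–(2.7446, 0, 0.0554)  len=0.2579
  (v25,v1,v26) [++-] → (1.34352, -1.3121, 0.0554)–(1.23164, -1.54441, 0.0554)  len=0.2579
  (v26,v1,v2) [-+-] → (1.34352, -1.3121, 0.0554)–(1.9754, 0, 0.0554)  len=1.4563

Chained into 2 loop(s):
  loop 1: 14 segments, perimeter = 16.6717
  loop 2: 14 segments, perimeter = 11.9994
Total perimeter = 28.671


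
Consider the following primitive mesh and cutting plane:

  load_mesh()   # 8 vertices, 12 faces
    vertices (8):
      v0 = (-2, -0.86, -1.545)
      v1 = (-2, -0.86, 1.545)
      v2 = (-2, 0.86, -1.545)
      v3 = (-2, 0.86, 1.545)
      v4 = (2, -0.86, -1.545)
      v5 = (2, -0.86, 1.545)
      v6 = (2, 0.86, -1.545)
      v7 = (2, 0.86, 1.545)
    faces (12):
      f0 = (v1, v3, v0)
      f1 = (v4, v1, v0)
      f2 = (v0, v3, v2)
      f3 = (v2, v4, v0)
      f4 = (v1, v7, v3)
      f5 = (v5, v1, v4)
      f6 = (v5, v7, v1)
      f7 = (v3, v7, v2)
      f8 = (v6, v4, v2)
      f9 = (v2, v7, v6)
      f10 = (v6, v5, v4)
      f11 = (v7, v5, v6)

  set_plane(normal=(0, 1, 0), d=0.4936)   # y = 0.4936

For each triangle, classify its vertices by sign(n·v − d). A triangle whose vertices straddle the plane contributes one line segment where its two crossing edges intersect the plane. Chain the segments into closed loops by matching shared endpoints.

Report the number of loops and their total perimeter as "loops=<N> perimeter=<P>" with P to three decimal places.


Straddling triangles (8 of 12):
  (v1,v3,v0) [-+-] → (-2, 0.4936, 1.545)–(-2, 0.4936, 0.886758)  len=0.6582
  (v0,v3,v2) [-++] → (-2, 0.4936, 0.886758)–(-2, 0.4936, -1.545)  len=2.4318
  (v2,v4,v0) [+--] → (-1.14791, 0.4936, -1.545)–(-2, 0.4936, -1.545)  len=0.8521
  (v1,v7,v3) [-++] → (1.14791, 0.4936, 1.545)–(-2, 0.4936, 1.545)  len=3.1479
  (v5,v7,v1) [-+-] → (2, 0.4936, 1.545)–(1.14791, 0.4936, 1.545)  len=0.8521
  (v6,v4,v2) [+-+] → (2, 0.4936, -1.545)–(-1.14791, 0.4936, -1.545)  len=3.1479
  (v6,v5,v4) [+--] → (2, 0.4936, -0.886758)–(2, 0.4936, -1.545)  len=0.6582
  (v7,v5,v6) [+-+] → (2, 0.4936, 1.545)–(2, 0.4936, -0.886758)  len=2.4318

Chained into 1 loop(s):
  loop 1: 8 segments, perimeter = 14.1800
Total perimeter = 14.180

loops=1 perimeter=14.180


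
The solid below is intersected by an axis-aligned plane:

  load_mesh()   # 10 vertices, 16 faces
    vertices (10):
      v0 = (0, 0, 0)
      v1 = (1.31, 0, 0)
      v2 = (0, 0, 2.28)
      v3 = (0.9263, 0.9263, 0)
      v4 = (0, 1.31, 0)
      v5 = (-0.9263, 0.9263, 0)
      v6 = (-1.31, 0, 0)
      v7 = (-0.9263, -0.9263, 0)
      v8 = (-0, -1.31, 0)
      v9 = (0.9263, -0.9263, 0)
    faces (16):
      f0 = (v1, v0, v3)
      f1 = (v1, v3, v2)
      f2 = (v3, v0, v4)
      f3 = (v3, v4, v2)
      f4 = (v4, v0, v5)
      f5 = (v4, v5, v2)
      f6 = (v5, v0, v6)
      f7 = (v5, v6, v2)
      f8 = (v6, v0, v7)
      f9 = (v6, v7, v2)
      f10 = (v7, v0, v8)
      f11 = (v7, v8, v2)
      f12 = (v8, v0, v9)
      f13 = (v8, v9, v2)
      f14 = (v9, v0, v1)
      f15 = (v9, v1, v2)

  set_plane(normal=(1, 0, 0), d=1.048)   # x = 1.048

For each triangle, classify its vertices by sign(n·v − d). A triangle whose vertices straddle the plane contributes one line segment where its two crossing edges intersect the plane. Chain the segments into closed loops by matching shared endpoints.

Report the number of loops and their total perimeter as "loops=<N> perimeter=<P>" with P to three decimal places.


loops=1 perimeter=2.824

Straddling triangles (4 of 16):
  (v1,v0,v3) [+--] → (1.048, 0, 0)–(1.048, 0.632501, 0)  len=0.6325
  (v1,v3,v2) [+--] → (1.048, 0.632501, 0)–(1.048, 0, 0.456)  len=0.7797
  (v9,v0,v1) [--+] → (1.048, 0, 0)–(1.048, -0.632501, 0)  len=0.6325
  (v9,v1,v2) [-+-] → (1.048, -0.632501, 0)–(1.048, 0, 0.456)  len=0.7797

Chained into 1 loop(s):
  loop 1: 4 segments, perimeter = 2.8245
Total perimeter = 2.824


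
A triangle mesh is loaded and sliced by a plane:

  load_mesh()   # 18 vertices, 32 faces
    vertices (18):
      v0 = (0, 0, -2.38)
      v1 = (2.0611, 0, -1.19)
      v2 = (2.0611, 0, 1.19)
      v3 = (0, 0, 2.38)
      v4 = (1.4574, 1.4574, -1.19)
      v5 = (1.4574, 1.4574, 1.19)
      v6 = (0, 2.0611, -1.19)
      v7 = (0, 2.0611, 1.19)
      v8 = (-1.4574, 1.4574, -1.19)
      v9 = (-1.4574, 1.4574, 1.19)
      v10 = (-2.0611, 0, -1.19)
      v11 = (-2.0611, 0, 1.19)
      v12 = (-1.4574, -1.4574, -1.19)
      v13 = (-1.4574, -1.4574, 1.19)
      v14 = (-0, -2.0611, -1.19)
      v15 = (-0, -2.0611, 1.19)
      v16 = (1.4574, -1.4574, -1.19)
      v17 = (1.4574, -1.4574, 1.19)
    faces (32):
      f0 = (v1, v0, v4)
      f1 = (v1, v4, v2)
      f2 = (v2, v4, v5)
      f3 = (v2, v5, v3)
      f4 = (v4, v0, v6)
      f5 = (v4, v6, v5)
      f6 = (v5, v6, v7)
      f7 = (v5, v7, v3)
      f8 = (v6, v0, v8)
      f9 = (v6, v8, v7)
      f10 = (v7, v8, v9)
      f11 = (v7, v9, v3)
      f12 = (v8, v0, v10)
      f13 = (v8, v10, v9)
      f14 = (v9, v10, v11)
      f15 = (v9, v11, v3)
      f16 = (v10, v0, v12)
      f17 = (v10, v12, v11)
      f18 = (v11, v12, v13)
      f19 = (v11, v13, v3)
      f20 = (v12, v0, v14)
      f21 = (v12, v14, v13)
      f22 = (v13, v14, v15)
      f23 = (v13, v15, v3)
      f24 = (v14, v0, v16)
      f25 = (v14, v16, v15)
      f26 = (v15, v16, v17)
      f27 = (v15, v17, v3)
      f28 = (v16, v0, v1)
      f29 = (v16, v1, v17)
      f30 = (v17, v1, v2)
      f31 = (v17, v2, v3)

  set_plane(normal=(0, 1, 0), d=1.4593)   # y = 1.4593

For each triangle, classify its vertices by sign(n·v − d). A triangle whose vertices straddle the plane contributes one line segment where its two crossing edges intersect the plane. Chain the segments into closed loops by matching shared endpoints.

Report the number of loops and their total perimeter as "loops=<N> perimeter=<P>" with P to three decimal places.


Straddling triangles (8 of 32):
  (v4,v0,v6) [--+] → (0, 1.4593, -1.53746)–(1.45281, 1.4593, -1.19)  len=1.4938
  (v4,v6,v5) [-+-] → (1.45281, 1.4593, -1.19)–(1.45281, 1.4593, 1.18251)  len=2.3725
  (v5,v6,v7) [-++] → (1.45281, 1.4593, 1.18251)–(1.45281, 1.4593, 1.19)  len=0.0075
  (v5,v7,v3) [-+-] → (1.45281, 1.4593, 1.19)–(0, 1.4593, 1.53746)  len=1.4938
  (v6,v0,v8) [+--] → (0, 1.4593, -1.53746)–(-1.45281, 1.4593, -1.19)  len=1.4938
  (v6,v8,v7) [+-+] → (-1.45281, 1.4593, -1.19)–(-1.45281, 1.4593, -1.18251)  len=0.0075
  (v7,v8,v9) [+--] → (-1.45281, 1.4593, -1.18251)–(-1.45281, 1.4593, 1.19)  len=2.3725
  (v7,v9,v3) [+--] → (-1.45281, 1.4593, 1.19)–(0, 1.4593, 1.53746)  len=1.4938

Chained into 1 loop(s):
  loop 1: 8 segments, perimeter = 10.7351
Total perimeter = 10.735

loops=1 perimeter=10.735


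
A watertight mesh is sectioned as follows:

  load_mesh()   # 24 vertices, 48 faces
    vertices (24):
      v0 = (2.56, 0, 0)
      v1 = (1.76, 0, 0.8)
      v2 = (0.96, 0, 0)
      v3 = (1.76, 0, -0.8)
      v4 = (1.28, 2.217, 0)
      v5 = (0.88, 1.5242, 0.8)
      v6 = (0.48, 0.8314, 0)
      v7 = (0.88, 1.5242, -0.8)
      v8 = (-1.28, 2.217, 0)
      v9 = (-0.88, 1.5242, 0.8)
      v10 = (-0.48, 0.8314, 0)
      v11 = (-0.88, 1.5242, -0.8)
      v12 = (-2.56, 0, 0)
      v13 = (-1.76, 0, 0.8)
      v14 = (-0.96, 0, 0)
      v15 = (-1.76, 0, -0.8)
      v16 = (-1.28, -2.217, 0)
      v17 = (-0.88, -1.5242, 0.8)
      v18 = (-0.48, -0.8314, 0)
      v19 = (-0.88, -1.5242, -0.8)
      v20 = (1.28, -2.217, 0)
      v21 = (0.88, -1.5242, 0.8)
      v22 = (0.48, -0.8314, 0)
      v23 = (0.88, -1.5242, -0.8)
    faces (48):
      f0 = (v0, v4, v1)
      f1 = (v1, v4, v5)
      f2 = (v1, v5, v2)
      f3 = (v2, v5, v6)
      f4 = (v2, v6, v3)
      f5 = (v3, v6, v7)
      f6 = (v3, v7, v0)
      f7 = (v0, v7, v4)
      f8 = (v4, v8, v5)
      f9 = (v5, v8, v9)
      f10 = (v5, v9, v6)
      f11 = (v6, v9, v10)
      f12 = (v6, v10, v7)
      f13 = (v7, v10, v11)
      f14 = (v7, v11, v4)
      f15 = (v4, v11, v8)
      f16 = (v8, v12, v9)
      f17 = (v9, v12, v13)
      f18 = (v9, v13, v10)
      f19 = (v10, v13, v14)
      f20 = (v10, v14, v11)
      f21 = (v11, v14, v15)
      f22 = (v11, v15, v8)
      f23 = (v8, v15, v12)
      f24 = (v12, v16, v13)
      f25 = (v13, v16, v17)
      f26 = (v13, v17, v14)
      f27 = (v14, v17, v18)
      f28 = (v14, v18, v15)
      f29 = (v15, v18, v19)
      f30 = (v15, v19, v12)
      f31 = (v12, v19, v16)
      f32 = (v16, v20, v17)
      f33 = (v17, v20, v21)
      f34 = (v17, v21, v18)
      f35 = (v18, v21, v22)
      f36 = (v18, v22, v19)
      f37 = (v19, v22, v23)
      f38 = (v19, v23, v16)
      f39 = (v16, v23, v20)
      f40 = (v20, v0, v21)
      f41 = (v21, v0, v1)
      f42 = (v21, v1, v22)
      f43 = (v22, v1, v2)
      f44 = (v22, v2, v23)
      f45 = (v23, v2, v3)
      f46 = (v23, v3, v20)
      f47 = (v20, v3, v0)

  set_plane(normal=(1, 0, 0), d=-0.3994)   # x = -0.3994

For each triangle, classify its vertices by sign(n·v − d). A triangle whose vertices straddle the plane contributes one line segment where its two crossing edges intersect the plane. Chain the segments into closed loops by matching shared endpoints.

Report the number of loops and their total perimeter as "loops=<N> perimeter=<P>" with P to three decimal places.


Straddling triangles (16 of 48):
  (v4,v8,v5) [+-+] → (-0.3994, 2.217, 0)–(-0.3994, 1.93456, 0.326148)  len=0.4314
  (v5,v8,v9) [+--] → (-0.3994, 1.93456, 0.326148)–(-0.3994, 1.5242, 0.8)  len=0.6268
  (v5,v9,v6) [+-+] → (-0.3994, 1.5242, 0.8)–(-0.3994, 1.27938, 0.517294)  len=0.3740
  (v6,v9,v10) [+--] → (-0.3994, 1.27938, 0.517294)–(-0.3994, 0.8314, 0)  len=0.6843
  (v6,v10,v7) [+-+] → (-0.3994, 0.8314, 0)–(-0.3994, 0.872459, -0.0474118)  len=0.0627
  (v7,v10,v11) [+--] → (-0.3994, 0.872459, -0.0474118)–(-0.3994, 1.5242, -0.8)  len=0.9956
  (v7,v11,v4) [+-+] → (-0.3994, 1.5242, -0.8)–(-0.3994, 1.67835, -0.622)  len=0.2355
  (v4,v11,v8) [+--] → (-0.3994, 1.67835, -0.622)–(-0.3994, 2.217, 0)  len=0.8228
  (v16,v20,v17) [-+-] → (-0.3994, -2.217, 0)–(-0.3994, -1.67835, 0.622)  len=0.8228
  (v17,v20,v21) [-++] → (-0.3994, -1.67835, 0.622)–(-0.3994, -1.5242, 0.8)  len=0.2355
  (v17,v21,v18) [-+-] → (-0.3994, -1.5242, 0.8)–(-0.3994, -0.872459, 0.0474118)  len=0.9956
  (v18,v21,v22) [-++] → (-0.3994, -0.872459, 0.0474118)–(-0.3994, -0.8314, 0)  len=0.0627
  (v18,v22,v19) [-+-] → (-0.3994, -0.8314, 0)–(-0.3994, -1.27938, -0.517294)  len=0.6843
  (v19,v22,v23) [-++] → (-0.3994, -1.27938, -0.517294)–(-0.3994, -1.5242, -0.8)  len=0.3740
  (v19,v23,v16) [-+-] → (-0.3994, -1.5242, -0.8)–(-0.3994, -1.93456, -0.326148)  len=0.6268
  (v16,v23,v20) [-++] → (-0.3994, -1.93456, -0.326148)–(-0.3994, -2.217, 0)  len=0.4314

Chained into 2 loop(s):
  loop 1: 8 segments, perimeter = 4.2331
  loop 2: 8 segments, perimeter = 4.2331
Total perimeter = 8.466

loops=2 perimeter=8.466


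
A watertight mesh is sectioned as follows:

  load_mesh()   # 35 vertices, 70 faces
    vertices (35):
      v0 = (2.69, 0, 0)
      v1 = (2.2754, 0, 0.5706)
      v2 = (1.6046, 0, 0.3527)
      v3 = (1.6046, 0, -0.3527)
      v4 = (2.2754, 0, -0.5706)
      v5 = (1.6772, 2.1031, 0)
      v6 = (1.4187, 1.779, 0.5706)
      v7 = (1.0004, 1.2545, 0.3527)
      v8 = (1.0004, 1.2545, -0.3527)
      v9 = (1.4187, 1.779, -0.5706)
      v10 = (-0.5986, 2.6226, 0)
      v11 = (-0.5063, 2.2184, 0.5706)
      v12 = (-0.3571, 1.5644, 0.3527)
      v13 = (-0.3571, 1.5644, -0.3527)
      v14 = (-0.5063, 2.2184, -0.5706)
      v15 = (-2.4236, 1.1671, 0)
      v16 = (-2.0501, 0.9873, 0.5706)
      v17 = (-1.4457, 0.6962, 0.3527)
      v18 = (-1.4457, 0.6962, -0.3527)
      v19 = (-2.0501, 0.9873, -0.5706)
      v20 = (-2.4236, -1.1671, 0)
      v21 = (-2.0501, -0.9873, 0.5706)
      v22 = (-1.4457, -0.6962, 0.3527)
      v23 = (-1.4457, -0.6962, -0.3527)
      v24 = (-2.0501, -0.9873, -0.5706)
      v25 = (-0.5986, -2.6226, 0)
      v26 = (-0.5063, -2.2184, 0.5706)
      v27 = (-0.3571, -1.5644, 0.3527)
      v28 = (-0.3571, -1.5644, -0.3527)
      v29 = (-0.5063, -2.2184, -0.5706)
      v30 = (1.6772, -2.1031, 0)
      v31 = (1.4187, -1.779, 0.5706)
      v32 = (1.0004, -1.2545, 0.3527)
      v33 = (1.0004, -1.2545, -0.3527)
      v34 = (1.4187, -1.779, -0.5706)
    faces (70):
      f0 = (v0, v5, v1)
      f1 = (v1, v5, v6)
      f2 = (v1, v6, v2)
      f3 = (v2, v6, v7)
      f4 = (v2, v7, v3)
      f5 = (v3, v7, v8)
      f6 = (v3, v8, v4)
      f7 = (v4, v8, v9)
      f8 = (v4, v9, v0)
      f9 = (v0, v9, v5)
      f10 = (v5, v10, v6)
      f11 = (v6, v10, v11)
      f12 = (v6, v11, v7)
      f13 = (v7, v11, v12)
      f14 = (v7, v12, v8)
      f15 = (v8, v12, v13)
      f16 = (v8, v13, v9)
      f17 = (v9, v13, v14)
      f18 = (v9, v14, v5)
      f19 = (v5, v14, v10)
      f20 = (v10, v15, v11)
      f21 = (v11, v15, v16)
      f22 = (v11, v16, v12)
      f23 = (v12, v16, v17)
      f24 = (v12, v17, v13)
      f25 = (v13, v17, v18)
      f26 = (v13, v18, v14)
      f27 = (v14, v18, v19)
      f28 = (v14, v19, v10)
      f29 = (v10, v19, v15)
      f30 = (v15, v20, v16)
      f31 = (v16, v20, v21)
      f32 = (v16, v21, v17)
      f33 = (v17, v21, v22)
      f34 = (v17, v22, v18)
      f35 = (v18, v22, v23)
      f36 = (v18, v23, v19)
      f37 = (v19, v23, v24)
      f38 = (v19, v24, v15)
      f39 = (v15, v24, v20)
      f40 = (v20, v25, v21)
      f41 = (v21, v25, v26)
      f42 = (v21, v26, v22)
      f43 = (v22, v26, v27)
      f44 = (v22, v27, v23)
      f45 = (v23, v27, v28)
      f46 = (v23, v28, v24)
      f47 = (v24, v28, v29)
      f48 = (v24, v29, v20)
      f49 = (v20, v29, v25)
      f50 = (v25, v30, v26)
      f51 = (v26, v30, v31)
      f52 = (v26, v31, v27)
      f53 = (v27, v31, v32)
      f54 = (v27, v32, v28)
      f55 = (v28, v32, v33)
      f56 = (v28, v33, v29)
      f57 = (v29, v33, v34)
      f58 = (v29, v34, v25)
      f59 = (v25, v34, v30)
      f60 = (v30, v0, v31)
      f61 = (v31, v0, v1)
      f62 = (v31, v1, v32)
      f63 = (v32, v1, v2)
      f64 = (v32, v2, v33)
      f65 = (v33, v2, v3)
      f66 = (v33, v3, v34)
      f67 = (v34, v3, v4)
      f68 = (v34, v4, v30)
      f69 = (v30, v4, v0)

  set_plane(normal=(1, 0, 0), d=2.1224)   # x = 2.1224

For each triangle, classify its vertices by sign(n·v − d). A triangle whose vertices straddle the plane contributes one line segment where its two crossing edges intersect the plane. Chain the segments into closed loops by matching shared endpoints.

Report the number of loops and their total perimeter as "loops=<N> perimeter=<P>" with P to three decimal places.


Straddling triangles (14 of 70):
  (v0,v5,v1) [+-+] → (2.1224, 1.17863, 0)–(2.1224, 0.537904, 0.424659)  len=0.7687
  (v1,v5,v6) [+--] → (2.1224, 0.537904, 0.424659)–(2.1224, 0.317716, 0.5706)  len=0.2642
  (v1,v6,v2) [+--] → (2.1224, 0.317716, 0.5706)–(2.1224, 0, 0.5209)  len=0.3216
  (v3,v8,v4) [--+] → (2.1224, 0.15054, -0.544452)–(2.1224, 0, -0.5209)  len=0.1524
  (v4,v8,v9) [+--] → (2.1224, 0.15054, -0.544452)–(2.1224, 0.317716, -0.5706)  len=0.1692
  (v4,v9,v0) [+-+] → (2.1224, 0.317716, -0.5706)–(2.1224, 0.794274, -0.254757)  len=0.5717
  (v0,v9,v5) [+--] → (2.1224, 0.794274, -0.254757)–(2.1224, 1.17863, 0)  len=0.4611
  (v30,v0,v31) [-+-] → (2.1224, -1.17863, 0)–(2.1224, -0.794274, 0.254757)  len=0.4611
  (v31,v0,v1) [-++] → (2.1224, -0.794274, 0.254757)–(2.1224, -0.317716, 0.5706)  len=0.5717
  (v31,v1,v32) [-+-] → (2.1224, -0.317716, 0.5706)–(2.1224, -0.15054, 0.544452)  len=0.1692
  (v32,v1,v2) [-+-] → (2.1224, -0.15054, 0.544452)–(2.1224, 0, 0.5209)  len=0.1524
  (v34,v3,v4) [--+] → (2.1224, 0, -0.5209)–(2.1224, -0.317716, -0.5706)  len=0.3216
  (v34,v4,v30) [-+-] → (2.1224, -0.317716, -0.5706)–(2.1224, -0.537904, -0.424659)  len=0.2642
  (v30,v4,v0) [-++] → (2.1224, -0.537904, -0.424659)–(2.1224, -1.17863, 0)  len=0.7687

Chained into 1 loop(s):
  loop 1: 14 segments, perimeter = 5.4177
Total perimeter = 5.418

loops=1 perimeter=5.418


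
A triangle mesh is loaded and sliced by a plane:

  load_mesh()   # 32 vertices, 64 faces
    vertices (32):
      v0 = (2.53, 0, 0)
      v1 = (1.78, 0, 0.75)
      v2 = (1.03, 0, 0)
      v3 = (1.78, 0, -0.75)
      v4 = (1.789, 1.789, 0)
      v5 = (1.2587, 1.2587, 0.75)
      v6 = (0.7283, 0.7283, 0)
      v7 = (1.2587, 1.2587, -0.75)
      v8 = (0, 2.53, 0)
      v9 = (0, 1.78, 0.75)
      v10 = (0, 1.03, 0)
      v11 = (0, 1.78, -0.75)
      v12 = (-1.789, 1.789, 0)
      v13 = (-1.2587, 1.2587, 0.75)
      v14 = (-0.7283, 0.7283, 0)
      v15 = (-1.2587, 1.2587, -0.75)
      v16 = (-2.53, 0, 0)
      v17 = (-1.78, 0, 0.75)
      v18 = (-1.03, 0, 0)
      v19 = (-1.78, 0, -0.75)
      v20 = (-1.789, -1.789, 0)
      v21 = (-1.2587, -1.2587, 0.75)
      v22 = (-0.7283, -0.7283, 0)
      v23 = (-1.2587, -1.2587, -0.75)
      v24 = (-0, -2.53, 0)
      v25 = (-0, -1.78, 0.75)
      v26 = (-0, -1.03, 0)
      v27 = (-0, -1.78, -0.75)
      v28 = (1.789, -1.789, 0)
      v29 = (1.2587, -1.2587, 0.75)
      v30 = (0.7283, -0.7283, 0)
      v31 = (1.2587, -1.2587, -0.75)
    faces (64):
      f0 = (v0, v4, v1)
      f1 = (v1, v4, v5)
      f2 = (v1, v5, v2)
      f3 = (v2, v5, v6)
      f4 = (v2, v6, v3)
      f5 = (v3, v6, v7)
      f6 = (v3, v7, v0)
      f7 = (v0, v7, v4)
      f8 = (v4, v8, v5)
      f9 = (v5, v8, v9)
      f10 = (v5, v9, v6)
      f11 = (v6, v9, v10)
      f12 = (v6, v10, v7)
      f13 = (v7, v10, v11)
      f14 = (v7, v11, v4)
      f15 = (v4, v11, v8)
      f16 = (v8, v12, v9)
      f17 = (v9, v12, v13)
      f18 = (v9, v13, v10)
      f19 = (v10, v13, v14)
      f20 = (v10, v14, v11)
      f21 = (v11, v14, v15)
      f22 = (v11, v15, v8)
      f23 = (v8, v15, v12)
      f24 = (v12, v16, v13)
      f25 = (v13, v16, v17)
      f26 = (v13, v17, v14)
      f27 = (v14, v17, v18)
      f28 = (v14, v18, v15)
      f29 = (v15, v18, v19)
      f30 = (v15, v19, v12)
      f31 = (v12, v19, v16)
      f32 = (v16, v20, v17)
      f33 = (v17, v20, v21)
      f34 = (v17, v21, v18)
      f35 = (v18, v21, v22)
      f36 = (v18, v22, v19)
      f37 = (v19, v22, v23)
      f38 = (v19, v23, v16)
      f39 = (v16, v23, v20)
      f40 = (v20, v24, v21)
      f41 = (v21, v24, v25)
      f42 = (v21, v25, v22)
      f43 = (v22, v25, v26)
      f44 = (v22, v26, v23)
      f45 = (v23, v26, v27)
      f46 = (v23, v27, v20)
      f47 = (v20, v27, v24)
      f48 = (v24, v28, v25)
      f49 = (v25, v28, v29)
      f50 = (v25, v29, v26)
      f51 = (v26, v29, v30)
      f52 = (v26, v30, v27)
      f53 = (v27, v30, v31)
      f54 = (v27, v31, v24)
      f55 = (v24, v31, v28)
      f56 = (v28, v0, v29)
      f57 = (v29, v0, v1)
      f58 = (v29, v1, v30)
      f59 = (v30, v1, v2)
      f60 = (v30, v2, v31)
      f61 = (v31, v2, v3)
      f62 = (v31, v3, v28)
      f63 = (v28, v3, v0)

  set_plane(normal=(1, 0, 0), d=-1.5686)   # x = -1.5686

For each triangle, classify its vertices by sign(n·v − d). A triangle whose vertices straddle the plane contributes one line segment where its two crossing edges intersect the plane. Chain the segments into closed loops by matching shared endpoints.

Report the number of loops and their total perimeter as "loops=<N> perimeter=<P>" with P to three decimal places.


Straddling triangles (18 of 64):
  (v8,v12,v9) [+-+] → (-1.5686, 1.88029, 0)–(-1.5686, 1.78789, 0.092398)  len=0.1307
  (v9,v12,v13) [+-+] → (-1.5686, 1.78789, 0.092398)–(-1.5686, 1.5686, 0.31171)  len=0.3101
  (v8,v15,v12) [++-] → (-1.5686, 1.5686, -0.31171)–(-1.5686, 1.88029, 0)  len=0.4408
  (v12,v16,v13) [--+] → (-1.5686, 0.951871, 0.567175)–(-1.5686, 1.5686, 0.31171)  len=0.6675
  (v13,v16,v17) [+--] → (-1.5686, 0.951871, 0.567175)–(-1.5686, 0.510434, 0.75)  len=0.4778
  (v13,v17,v14) [+-+] → (-1.5686, 0.510434, 0.75)–(-1.5686, 0.146394, 0.599244)  len=0.3940
  (v14,v17,v18) [+-+] → (-1.5686, 0.146394, 0.599244)–(-1.5686, 0, 0.5386)  len=0.1585
  (v15,v18,v19) [++-] → (-1.5686, 0, -0.5386)–(-1.5686, 0.510434, -0.75)  len=0.5525
  (v15,v19,v12) [+--] → (-1.5686, 0.510434, -0.75)–(-1.5686, 1.5686, -0.31171)  len=1.1453
  (v17,v20,v21) [--+] → (-1.5686, -1.5686, 0.31171)–(-1.5686, -0.510434, 0.75)  len=1.1453
  (v17,v21,v18) [-++] → (-1.5686, -0.510434, 0.75)–(-1.5686, 0, 0.5386)  len=0.5525
  (v18,v22,v19) [++-] → (-1.5686, -0.146394, -0.599244)–(-1.5686, 0, -0.5386)  len=0.1585
  (v19,v22,v23) [-++] → (-1.5686, -0.146394, -0.599244)–(-1.5686, -0.510434, -0.75)  len=0.3940
  (v19,v23,v16) [-+-] → (-1.5686, -0.510434, -0.75)–(-1.5686, -0.951871, -0.567175)  len=0.4778
  (v16,v23,v20) [-+-] → (-1.5686, -0.951871, -0.567175)–(-1.5686, -1.5686, -0.31171)  len=0.6675
  (v20,v24,v21) [-++] → (-1.5686, -1.88029, 0)–(-1.5686, -1.5686, 0.31171)  len=0.4408
  (v23,v27,v20) [++-] → (-1.5686, -1.78789, -0.092398)–(-1.5686, -1.5686, -0.31171)  len=0.3101
  (v20,v27,v24) [-++] → (-1.5686, -1.78789, -0.092398)–(-1.5686, -1.88029, 0)  len=0.1307

Chained into 1 loop(s):
  loop 1: 18 segments, perimeter = 8.5545
Total perimeter = 8.555

loops=1 perimeter=8.555


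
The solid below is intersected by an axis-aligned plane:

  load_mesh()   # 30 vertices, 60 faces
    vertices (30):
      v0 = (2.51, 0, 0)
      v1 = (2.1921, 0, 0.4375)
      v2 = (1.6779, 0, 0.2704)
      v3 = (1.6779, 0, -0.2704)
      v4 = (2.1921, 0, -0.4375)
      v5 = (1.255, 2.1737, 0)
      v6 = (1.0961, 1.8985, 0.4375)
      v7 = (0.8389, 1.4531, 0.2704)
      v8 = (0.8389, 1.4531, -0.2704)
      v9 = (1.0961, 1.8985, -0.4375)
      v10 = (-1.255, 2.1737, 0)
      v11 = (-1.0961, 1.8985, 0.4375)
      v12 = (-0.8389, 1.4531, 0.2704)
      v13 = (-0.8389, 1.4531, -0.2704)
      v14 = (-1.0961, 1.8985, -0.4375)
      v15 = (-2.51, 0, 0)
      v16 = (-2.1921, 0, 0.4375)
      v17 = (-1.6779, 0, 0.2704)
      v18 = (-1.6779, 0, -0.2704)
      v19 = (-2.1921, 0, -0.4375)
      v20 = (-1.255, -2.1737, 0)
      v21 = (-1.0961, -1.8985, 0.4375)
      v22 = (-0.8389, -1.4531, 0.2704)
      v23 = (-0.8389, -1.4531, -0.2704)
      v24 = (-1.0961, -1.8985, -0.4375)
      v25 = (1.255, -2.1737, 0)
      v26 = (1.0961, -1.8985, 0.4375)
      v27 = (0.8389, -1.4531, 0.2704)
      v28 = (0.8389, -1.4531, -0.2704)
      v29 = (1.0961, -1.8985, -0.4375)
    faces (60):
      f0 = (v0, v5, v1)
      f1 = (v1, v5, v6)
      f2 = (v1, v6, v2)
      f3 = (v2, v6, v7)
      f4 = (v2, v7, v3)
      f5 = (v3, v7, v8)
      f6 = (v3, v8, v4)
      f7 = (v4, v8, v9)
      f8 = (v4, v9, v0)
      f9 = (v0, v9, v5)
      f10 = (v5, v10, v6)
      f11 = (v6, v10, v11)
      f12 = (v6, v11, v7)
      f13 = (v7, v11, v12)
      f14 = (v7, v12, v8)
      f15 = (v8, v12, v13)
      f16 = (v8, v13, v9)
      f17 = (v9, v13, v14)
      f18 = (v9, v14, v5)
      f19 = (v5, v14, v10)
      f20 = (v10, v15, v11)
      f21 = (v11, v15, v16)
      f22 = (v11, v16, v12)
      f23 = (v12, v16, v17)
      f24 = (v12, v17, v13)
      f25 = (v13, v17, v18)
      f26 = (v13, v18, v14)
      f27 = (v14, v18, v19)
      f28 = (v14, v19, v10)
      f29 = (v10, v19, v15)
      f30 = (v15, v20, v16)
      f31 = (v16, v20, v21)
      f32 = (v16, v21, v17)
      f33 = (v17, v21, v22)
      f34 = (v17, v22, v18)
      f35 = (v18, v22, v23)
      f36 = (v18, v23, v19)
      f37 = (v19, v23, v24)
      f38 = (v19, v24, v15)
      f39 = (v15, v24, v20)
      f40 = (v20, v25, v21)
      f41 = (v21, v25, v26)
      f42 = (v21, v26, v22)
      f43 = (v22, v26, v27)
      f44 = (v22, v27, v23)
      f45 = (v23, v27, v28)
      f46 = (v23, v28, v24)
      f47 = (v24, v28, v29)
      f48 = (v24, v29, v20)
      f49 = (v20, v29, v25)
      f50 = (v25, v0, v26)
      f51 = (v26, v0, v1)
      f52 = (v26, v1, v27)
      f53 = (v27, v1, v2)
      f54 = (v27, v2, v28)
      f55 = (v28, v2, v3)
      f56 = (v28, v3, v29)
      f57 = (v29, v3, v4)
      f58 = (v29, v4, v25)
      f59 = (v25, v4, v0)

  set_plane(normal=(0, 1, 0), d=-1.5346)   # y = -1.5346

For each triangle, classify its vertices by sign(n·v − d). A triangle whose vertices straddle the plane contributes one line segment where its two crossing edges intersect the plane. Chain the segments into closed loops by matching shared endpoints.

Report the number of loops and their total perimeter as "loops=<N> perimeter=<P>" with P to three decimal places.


Straddling triangles (18 of 60):
  (v15,v20,v16) [+-+] → (-1.62399, -1.5346, 0)–(-1.53052, -1.5346, 0.128631)  len=0.1590
  (v16,v20,v21) [+--] → (-1.53052, -1.5346, 0.128631)–(-1.30618, -1.5346, 0.4375)  len=0.3817
  (v16,v21,v17) [+-+] → (-1.30618, -1.5346, 0.4375)–(-1.20762, -1.5346, 0.405471)  len=0.1036
  (v17,v21,v22) [+-+] → (-1.20762, -1.5346, 0.405471)–(-0.885963, -1.5346, 0.300976)  len=0.3382
  (v19,v23,v24) [++-] → (-0.885963, -1.5346, -0.300976)–(-1.30618, -1.5346, -0.4375)  len=0.4418
  (v19,v24,v15) [+-+] → (-1.30618, -1.5346, -0.4375)–(-1.36711, -1.5346, -0.353641)  len=0.1037
  (v15,v24,v20) [+--] → (-1.36711, -1.5346, -0.353641)–(-1.62399, -1.5346, 0)  len=0.4371
  (v21,v26,v22) [--+] → (-0.484831, -1.5346, 0.300976)–(-0.885963, -1.5346, 0.300976)  len=0.4011
  (v22,v26,v27) [+-+] → (-0.484831, -1.5346, 0.300976)–(0.885963, -1.5346, 0.300976)  len=1.3708
  (v23,v28,v24) [++-] → (0.484831, -1.5346, -0.300976)–(-0.885963, -1.5346, -0.300976)  len=1.3708
  (v24,v28,v29) [-+-] → (0.484831, -1.5346, -0.300976)–(0.885963, -1.5346, -0.300976)  len=0.4011
  (v25,v0,v26) [-+-] → (1.62399, -1.5346, 0)–(1.36711, -1.5346, 0.353641)  len=0.4371
  (v26,v0,v1) [-++] → (1.36711, -1.5346, 0.353641)–(1.30618, -1.5346, 0.4375)  len=0.1037
  (v26,v1,v27) [-++] → (1.30618, -1.5346, 0.4375)–(0.885963, -1.5346, 0.300976)  len=0.4418
  (v28,v3,v29) [++-] → (1.20762, -1.5346, -0.405471)–(0.885963, -1.5346, -0.300976)  len=0.3382
  (v29,v3,v4) [-++] → (1.20762, -1.5346, -0.405471)–(1.30618, -1.5346, -0.4375)  len=0.1036
  (v29,v4,v25) [-+-] → (1.30618, -1.5346, -0.4375)–(1.53052, -1.5346, -0.128631)  len=0.3817
  (v25,v4,v0) [-++] → (1.53052, -1.5346, -0.128631)–(1.62399, -1.5346, 0)  len=0.1590

Chained into 1 loop(s):
  loop 1: 18 segments, perimeter = 7.4742
Total perimeter = 7.474

loops=1 perimeter=7.474


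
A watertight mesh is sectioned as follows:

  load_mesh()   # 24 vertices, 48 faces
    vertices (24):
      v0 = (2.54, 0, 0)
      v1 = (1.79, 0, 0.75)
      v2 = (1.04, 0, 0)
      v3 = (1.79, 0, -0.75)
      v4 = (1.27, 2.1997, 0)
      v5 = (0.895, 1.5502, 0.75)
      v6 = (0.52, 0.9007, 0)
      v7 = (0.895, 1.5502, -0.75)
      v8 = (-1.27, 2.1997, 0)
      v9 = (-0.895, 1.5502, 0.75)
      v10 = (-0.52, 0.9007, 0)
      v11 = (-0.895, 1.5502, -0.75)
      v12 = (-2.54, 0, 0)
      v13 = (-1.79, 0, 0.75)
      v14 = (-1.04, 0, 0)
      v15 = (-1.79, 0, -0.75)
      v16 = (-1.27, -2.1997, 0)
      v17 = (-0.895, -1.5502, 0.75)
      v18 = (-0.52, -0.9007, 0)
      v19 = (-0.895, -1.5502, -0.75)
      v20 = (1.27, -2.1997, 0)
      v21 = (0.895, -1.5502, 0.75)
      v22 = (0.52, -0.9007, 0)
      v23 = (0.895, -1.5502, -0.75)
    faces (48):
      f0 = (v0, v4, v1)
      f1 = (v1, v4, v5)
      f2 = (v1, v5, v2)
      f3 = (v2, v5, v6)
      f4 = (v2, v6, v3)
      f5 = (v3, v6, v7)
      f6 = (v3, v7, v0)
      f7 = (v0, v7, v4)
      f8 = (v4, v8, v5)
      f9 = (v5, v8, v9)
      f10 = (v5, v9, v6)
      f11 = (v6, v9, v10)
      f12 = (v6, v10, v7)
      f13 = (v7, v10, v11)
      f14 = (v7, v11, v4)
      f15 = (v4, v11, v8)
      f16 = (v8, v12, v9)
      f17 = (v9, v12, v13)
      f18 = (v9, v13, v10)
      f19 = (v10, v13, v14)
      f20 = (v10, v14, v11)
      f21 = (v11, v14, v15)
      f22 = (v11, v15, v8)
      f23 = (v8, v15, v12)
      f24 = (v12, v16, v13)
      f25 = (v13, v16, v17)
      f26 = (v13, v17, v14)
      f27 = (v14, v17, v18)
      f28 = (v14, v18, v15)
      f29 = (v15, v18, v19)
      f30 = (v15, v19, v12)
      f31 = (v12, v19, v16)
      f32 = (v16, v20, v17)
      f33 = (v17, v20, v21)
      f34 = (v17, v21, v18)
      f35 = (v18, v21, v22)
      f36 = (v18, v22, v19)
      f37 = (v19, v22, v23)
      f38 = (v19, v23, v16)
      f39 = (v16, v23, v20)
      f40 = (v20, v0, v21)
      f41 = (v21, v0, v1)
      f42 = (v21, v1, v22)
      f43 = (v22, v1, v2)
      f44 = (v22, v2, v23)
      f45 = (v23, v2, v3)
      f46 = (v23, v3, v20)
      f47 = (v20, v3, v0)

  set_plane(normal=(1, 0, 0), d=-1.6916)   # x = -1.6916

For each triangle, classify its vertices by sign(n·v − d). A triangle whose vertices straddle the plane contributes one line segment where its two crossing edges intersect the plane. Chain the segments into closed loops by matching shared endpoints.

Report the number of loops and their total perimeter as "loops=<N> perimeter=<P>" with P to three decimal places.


Straddling triangles (14 of 48):
  (v8,v12,v9) [+-+] → (-1.6916, 1.46947, 0)–(-1.6916, 0.799507, 0.386809)  len=0.7736
  (v9,v12,v13) [+--] → (-1.6916, 0.799507, 0.386809)–(-1.6916, 0.170435, 0.75)  len=0.7264
  (v9,v13,v10) [+-+] → (-1.6916, 0.170435, 0.75)–(-1.6916, 0.0697865, 0.69189)  len=0.1162
  (v10,v13,v14) [+-+] → (-1.6916, 0.0697865, 0.69189)–(-1.6916, 0, 0.6516)  len=0.0806
  (v11,v14,v15) [++-] → (-1.6916, 0, -0.6516)–(-1.6916, 0.170435, -0.75)  len=0.1968
  (v11,v15,v8) [+-+] → (-1.6916, 0.170435, -0.75)–(-1.6916, 0.416251, -0.608077)  len=0.2838
  (v8,v15,v12) [+--] → (-1.6916, 0.416251, -0.608077)–(-1.6916, 1.46947, 0)  len=1.2162
  (v12,v16,v13) [-+-] → (-1.6916, -1.46947, 0)–(-1.6916, -0.416251, 0.608077)  len=1.2162
  (v13,v16,v17) [-++] → (-1.6916, -0.416251, 0.608077)–(-1.6916, -0.170435, 0.75)  len=0.2838
  (v13,v17,v14) [-++] → (-1.6916, -0.170435, 0.75)–(-1.6916, 0, 0.6516)  len=0.1968
  (v14,v18,v15) [++-] → (-1.6916, -0.0697865, -0.69189)–(-1.6916, 0, -0.6516)  len=0.0806
  (v15,v18,v19) [-++] → (-1.6916, -0.0697865, -0.69189)–(-1.6916, -0.170435, -0.75)  len=0.1162
  (v15,v19,v12) [-+-] → (-1.6916, -0.170435, -0.75)–(-1.6916, -0.799507, -0.386809)  len=0.7264
  (v12,v19,v16) [-++] → (-1.6916, -0.799507, -0.386809)–(-1.6916, -1.46947, 0)  len=0.7736

Chained into 1 loop(s):
  loop 1: 14 segments, perimeter = 6.7872
Total perimeter = 6.787

loops=1 perimeter=6.787


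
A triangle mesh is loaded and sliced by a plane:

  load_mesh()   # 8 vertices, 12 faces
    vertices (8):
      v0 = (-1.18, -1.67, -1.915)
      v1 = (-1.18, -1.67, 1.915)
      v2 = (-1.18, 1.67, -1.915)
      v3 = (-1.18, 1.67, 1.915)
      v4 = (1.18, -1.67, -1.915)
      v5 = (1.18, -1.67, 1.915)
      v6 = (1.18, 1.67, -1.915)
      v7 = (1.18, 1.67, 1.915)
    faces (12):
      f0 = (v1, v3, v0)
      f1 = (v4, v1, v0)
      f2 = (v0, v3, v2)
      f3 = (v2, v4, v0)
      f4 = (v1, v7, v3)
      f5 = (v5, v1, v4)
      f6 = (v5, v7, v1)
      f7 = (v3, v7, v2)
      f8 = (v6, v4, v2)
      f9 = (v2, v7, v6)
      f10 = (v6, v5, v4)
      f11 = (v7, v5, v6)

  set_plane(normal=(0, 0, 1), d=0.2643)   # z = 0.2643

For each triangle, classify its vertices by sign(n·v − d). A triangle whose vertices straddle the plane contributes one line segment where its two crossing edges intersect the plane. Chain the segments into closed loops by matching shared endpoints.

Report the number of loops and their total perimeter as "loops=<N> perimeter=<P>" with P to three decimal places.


loops=1 perimeter=11.400

Straddling triangles (8 of 12):
  (v1,v3,v0) [++-] → (-1.18, 0.230486, 0.2643)–(-1.18, -1.67, 0.2643)  len=1.9005
  (v4,v1,v0) [-+-] → (-0.162858, -1.67, 0.2643)–(-1.18, -1.67, 0.2643)  len=1.0171
  (v0,v3,v2) [-+-] → (-1.18, 0.230486, 0.2643)–(-1.18, 1.67, 0.2643)  len=1.4395
  (v5,v1,v4) [++-] → (-0.162858, -1.67, 0.2643)–(1.18, -1.67, 0.2643)  len=1.3429
  (v3,v7,v2) [++-] → (0.162858, 1.67, 0.2643)–(-1.18, 1.67, 0.2643)  len=1.3429
  (v2,v7,v6) [-+-] → (0.162858, 1.67, 0.2643)–(1.18, 1.67, 0.2643)  len=1.0171
  (v6,v5,v4) [-+-] → (1.18, -0.230486, 0.2643)–(1.18, -1.67, 0.2643)  len=1.4395
  (v7,v5,v6) [++-] → (1.18, -0.230486, 0.2643)–(1.18, 1.67, 0.2643)  len=1.9005

Chained into 1 loop(s):
  loop 1: 8 segments, perimeter = 11.4000
Total perimeter = 11.400


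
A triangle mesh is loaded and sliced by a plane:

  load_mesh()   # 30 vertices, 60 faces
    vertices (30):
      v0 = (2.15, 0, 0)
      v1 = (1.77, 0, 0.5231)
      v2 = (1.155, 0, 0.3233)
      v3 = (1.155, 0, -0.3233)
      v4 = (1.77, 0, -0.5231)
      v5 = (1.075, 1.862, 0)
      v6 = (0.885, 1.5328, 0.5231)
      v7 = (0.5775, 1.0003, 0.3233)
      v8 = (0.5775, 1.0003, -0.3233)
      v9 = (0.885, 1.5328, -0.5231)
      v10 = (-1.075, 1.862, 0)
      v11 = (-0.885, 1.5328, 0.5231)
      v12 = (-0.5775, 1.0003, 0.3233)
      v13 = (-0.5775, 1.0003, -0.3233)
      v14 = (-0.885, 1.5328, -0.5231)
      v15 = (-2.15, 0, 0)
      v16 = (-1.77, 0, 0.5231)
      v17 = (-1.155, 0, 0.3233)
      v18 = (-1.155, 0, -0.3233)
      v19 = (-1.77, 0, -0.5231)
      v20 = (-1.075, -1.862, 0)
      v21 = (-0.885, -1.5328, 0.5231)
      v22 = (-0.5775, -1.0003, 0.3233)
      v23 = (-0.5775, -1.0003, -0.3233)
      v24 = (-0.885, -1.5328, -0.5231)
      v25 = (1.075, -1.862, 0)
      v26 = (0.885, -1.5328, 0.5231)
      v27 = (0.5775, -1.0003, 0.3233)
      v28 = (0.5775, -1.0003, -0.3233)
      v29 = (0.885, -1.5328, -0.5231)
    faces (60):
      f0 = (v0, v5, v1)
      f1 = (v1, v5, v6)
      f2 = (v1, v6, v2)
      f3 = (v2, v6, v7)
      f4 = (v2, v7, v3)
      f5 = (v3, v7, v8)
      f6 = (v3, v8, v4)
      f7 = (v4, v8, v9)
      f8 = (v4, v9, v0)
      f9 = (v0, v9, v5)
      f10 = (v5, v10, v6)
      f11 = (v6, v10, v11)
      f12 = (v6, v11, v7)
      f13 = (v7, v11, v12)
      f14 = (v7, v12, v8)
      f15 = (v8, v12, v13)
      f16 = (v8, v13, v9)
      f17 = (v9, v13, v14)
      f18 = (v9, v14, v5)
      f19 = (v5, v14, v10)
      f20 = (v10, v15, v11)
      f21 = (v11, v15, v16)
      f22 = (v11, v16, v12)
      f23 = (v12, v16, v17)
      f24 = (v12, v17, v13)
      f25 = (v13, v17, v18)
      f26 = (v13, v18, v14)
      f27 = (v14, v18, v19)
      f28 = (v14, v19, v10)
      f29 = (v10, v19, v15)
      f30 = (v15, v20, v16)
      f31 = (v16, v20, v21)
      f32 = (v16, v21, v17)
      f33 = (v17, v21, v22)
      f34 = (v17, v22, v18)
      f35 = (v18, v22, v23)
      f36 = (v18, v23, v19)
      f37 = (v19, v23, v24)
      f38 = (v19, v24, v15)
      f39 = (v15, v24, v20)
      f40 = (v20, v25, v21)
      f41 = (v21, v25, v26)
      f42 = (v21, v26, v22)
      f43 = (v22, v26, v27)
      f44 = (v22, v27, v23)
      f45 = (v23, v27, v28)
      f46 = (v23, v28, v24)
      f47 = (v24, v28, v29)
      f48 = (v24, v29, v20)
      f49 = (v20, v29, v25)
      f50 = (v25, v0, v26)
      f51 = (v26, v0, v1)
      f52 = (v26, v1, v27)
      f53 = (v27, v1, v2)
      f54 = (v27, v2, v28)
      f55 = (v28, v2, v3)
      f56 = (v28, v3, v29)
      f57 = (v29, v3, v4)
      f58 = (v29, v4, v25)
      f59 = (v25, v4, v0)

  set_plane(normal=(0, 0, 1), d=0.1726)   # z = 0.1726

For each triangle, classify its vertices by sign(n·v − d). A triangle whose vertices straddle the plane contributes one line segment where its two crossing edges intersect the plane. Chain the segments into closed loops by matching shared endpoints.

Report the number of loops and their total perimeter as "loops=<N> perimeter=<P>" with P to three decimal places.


loops=2 perimeter=19.078

Straddling triangles (24 of 60):
  (v0,v5,v1) [--+] → (1.30432, 1.24762, 0.1726)–(2.02462, 0, 0.1726)  len=1.4406
  (v1,v5,v6) [+-+] → (1.30432, 1.24762, 0.1726)–(1.01231, 1.75338, 0.1726)  len=0.5840
  (v2,v7,v3) [++-] → (0.712095, 0.767165, 0.1726)–(1.155, 0, 0.1726)  len=0.8858
  (v3,v7,v8) [-+-] → (0.712095, 0.767165, 0.1726)–(0.5775, 1.0003, 0.1726)  len=0.2692
  (v5,v10,v6) [--+] → (-0.428286, 1.75338, 0.1726)–(1.01231, 1.75338, 0.1726)  len=1.4406
  (v6,v10,v11) [+-+] → (-0.428286, 1.75338, 0.1726)–(-1.01231, 1.75338, 0.1726)  len=0.5840
  (v7,v12,v8) [++-] → (-0.30831, 1.0003, 0.1726)–(0.5775, 1.0003, 0.1726)  len=0.8858
  (v8,v12,v13) [-+-] → (-0.30831, 1.0003, 0.1726)–(-0.5775, 1.0003, 0.1726)  len=0.2692
  (v10,v15,v11) [--+] → (-1.73261, 0.505757, 0.1726)–(-1.01231, 1.75338, 0.1726)  len=1.4406
  (v11,v15,v16) [+-+] → (-1.73261, 0.505757, 0.1726)–(-2.02462, 0, 0.1726)  len=0.5840
  (v12,v17,v13) [++-] → (-1.0204, 0.233135, 0.1726)–(-0.5775, 1.0003, 0.1726)  len=0.8858
  (v13,v17,v18) [-+-] → (-1.0204, 0.233135, 0.1726)–(-1.155, 0, 0.1726)  len=0.2692
  (v15,v20,v16) [--+] → (-1.30432, -1.24762, 0.1726)–(-2.02462, 0, 0.1726)  len=1.4406
  (v16,v20,v21) [+-+] → (-1.30432, -1.24762, 0.1726)–(-1.01231, -1.75338, 0.1726)  len=0.5840
  (v17,v22,v18) [++-] → (-0.712095, -0.767165, 0.1726)–(-1.155, 0, 0.1726)  len=0.8858
  (v18,v22,v23) [-+-] → (-0.712095, -0.767165, 0.1726)–(-0.5775, -1.0003, 0.1726)  len=0.2692
  (v20,v25,v21) [--+] → (0.428286, -1.75338, 0.1726)–(-1.01231, -1.75338, 0.1726)  len=1.4406
  (v21,v25,v26) [+-+] → (0.428286, -1.75338, 0.1726)–(1.01231, -1.75338, 0.1726)  len=0.5840
  (v22,v27,v23) [++-] → (0.30831, -1.0003, 0.1726)–(-0.5775, -1.0003, 0.1726)  len=0.8858
  (v23,v27,v28) [-+-] → (0.30831, -1.0003, 0.1726)–(0.5775, -1.0003, 0.1726)  len=0.2692
  (v25,v0,v26) [--+] → (1.73261, -0.505757, 0.1726)–(1.01231, -1.75338, 0.1726)  len=1.4406
  (v26,v0,v1) [+-+] → (1.73261, -0.505757, 0.1726)–(2.02462, 0, 0.1726)  len=0.5840
  (v27,v2,v28) [++-] → (1.0204, -0.233135, 0.1726)–(0.5775, -1.0003, 0.1726)  len=0.8858
  (v28,v2,v3) [-+-] → (1.0204, -0.233135, 0.1726)–(1.155, 0, 0.1726)  len=0.2692

Chained into 2 loop(s):
  loop 1: 12 segments, perimeter = 12.1477
  loop 2: 12 segments, perimeter = 6.9301
Total perimeter = 19.078
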